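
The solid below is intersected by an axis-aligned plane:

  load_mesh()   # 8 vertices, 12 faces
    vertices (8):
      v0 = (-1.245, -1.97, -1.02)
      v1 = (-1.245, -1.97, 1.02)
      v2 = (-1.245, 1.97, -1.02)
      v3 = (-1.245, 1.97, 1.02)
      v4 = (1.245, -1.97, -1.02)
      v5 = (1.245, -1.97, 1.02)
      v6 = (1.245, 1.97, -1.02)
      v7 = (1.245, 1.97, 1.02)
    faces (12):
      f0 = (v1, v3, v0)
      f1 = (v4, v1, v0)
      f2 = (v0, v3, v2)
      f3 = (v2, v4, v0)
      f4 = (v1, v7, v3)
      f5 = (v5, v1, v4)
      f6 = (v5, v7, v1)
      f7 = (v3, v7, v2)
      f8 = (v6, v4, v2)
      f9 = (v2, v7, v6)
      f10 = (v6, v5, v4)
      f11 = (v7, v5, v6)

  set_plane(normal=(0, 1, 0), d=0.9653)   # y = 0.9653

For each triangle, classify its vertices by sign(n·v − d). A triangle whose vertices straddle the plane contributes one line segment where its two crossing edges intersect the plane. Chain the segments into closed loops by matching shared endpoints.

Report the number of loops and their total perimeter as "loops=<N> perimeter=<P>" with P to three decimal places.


Straddling triangles (8 of 12):
  (v1,v3,v0) [-+-] → (-1.245, 0.9653, 1.02)–(-1.245, 0.9653, 0.4998)  len=0.5202
  (v0,v3,v2) [-++] → (-1.245, 0.9653, 0.4998)–(-1.245, 0.9653, -1.02)  len=1.5198
  (v2,v4,v0) [+--] → (-0.61005, 0.9653, -1.02)–(-1.245, 0.9653, -1.02)  len=0.6350
  (v1,v7,v3) [-++] → (0.61005, 0.9653, 1.02)–(-1.245, 0.9653, 1.02)  len=1.8551
  (v5,v7,v1) [-+-] → (1.245, 0.9653, 1.02)–(0.61005, 0.9653, 1.02)  len=0.6350
  (v6,v4,v2) [+-+] → (1.245, 0.9653, -1.02)–(-0.61005, 0.9653, -1.02)  len=1.8551
  (v6,v5,v4) [+--] → (1.245, 0.9653, -0.4998)–(1.245, 0.9653, -1.02)  len=0.5202
  (v7,v5,v6) [+-+] → (1.245, 0.9653, 1.02)–(1.245, 0.9653, -0.4998)  len=1.5198

Chained into 1 loop(s):
  loop 1: 8 segments, perimeter = 9.0600
Total perimeter = 9.060

loops=1 perimeter=9.060


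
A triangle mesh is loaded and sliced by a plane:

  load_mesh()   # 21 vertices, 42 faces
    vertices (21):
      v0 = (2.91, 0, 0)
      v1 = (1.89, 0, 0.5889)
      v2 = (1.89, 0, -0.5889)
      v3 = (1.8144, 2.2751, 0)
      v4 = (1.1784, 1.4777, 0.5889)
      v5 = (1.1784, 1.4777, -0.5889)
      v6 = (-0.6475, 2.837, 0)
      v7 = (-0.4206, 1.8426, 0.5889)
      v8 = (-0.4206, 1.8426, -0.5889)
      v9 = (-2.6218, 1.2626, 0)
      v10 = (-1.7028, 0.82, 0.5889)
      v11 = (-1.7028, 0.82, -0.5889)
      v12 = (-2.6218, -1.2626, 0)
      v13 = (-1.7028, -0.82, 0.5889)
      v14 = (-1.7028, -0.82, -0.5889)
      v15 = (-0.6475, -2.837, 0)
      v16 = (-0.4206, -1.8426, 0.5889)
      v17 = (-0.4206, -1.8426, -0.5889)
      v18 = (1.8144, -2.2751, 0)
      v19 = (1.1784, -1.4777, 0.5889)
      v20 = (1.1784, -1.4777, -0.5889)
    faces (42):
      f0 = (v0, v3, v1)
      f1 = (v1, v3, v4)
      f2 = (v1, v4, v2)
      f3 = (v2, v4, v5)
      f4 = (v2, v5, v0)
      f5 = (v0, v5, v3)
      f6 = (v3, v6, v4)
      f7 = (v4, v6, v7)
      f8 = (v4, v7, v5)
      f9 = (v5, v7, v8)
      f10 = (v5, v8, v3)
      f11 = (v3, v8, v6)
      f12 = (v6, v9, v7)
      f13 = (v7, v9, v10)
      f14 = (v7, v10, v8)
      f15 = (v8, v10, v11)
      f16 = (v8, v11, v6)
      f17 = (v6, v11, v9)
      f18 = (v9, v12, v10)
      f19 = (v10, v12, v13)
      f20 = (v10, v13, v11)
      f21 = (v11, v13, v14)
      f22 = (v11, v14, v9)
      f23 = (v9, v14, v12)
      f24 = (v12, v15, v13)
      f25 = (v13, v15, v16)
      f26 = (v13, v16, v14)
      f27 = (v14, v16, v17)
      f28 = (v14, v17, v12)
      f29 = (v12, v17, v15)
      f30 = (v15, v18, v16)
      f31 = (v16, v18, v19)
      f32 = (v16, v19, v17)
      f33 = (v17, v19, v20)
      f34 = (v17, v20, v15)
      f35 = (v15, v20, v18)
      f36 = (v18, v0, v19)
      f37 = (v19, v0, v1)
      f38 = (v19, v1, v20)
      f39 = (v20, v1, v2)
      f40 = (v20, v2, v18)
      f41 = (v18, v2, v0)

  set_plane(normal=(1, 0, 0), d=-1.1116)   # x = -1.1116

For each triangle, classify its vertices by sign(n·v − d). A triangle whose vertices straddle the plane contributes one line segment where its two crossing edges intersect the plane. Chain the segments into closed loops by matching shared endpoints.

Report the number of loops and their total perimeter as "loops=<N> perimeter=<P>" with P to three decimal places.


Straddling triangles (12 of 42):
  (v6,v9,v7) [+-+] → (-1.1116, 2.4669, 0)–(-1.1116, 1.66053, 0.404033)  len=0.9019
  (v7,v9,v10) [+--] → (-1.1116, 1.66053, 0.404033)–(-1.1116, 1.2915, 0.5889)  len=0.4127
  (v7,v10,v8) [+-+] → (-1.1116, 1.2915, 0.5889)–(-1.1116, 1.2915, 0.045837)  len=0.5431
  (v8,v10,v11) [+--] → (-1.1116, 1.2915, 0.045837)–(-1.1116, 1.2915, -0.5889)  len=0.6347
  (v8,v11,v6) [+-+] → (-1.1116, 1.2915, -0.5889)–(-1.1116, 1.94996, -0.258987)  len=0.7365
  (v6,v11,v9) [+--] → (-1.1116, 1.94996, -0.258987)–(-1.1116, 2.4669, 0)  len=0.5782
  (v12,v15,v13) [-+-] → (-1.1116, -2.4669, 0)–(-1.1116, -1.94996, 0.258987)  len=0.5782
  (v13,v15,v16) [-++] → (-1.1116, -1.94996, 0.258987)–(-1.1116, -1.2915, 0.5889)  len=0.7365
  (v13,v16,v14) [-+-] → (-1.1116, -1.2915, 0.5889)–(-1.1116, -1.2915, -0.045837)  len=0.6347
  (v14,v16,v17) [-++] → (-1.1116, -1.2915, -0.045837)–(-1.1116, -1.2915, -0.5889)  len=0.5431
  (v14,v17,v12) [-+-] → (-1.1116, -1.2915, -0.5889)–(-1.1116, -1.66053, -0.404033)  len=0.4127
  (v12,v17,v15) [-++] → (-1.1116, -1.66053, -0.404033)–(-1.1116, -2.4669, 0)  len=0.9019

Chained into 2 loop(s):
  loop 1: 6 segments, perimeter = 3.8072
  loop 2: 6 segments, perimeter = 3.8072
Total perimeter = 7.614

loops=2 perimeter=7.614


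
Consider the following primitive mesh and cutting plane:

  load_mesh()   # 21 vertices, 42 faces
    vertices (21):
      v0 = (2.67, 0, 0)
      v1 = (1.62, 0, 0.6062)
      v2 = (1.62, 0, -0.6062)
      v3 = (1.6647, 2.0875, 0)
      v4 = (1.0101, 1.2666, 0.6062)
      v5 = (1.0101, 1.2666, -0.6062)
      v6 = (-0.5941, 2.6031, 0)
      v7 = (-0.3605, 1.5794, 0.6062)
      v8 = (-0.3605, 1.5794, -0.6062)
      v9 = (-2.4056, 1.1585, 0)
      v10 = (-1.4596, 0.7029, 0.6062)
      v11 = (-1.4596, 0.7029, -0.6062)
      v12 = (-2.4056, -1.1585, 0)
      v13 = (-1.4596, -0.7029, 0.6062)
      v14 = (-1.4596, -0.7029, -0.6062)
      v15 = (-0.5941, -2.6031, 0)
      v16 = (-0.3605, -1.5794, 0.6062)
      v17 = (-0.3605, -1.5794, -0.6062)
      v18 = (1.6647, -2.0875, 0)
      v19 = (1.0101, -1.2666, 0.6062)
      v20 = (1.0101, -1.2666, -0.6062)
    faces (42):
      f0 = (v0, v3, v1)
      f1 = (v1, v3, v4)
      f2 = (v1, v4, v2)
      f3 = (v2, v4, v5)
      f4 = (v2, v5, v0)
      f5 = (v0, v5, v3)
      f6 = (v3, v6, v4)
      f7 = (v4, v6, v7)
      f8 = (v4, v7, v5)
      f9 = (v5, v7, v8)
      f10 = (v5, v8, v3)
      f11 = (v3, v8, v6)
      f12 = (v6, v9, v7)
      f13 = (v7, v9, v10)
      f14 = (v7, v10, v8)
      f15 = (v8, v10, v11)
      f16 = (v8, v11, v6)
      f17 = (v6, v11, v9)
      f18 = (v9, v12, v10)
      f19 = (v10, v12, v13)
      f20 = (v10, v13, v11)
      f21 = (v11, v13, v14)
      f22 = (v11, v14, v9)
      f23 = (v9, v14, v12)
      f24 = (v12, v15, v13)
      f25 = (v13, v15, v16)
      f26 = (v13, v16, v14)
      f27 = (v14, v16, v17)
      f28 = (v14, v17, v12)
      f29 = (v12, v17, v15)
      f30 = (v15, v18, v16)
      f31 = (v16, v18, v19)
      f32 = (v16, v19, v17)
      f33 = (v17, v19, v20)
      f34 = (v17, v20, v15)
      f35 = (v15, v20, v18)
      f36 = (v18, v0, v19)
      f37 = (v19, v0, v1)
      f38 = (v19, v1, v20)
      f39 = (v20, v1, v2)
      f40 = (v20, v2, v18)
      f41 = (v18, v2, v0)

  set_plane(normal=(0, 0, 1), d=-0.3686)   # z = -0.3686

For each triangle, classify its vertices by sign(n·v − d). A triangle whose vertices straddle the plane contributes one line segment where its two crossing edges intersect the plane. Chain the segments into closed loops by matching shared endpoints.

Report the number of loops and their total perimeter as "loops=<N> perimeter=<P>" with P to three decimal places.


loops=2 perimeter=22.181

Straddling triangles (28 of 42):
  (v1,v4,v2) [++-] → (1.50047, 0.248222, -0.3686)–(1.62, 0, -0.3686)  len=0.2755
  (v2,v4,v5) [-+-] → (1.50047, 0.248222, -0.3686)–(1.0101, 1.2666, -0.3686)  len=1.1303
  (v2,v5,v0) [--+] → (1.6607, 0.770156, -0.3686)–(2.03155, 0, -0.3686)  len=0.8548
  (v0,v5,v3) [+-+] → (1.6607, 0.770156, -0.3686)–(1.26667, 1.58835, -0.3686)  len=0.9081
  (v4,v7,v5) [++-] → (0.741497, 1.3279, -0.3686)–(1.0101, 1.2666, -0.3686)  len=0.2755
  (v5,v7,v8) [-+-] → (0.741497, 1.3279, -0.3686)–(-0.3605, 1.5794, -0.3686)  len=1.1303
  (v5,v8,v3) [--+] → (0.433277, 1.77855, -0.3686)–(1.26667, 1.58835, -0.3686)  len=0.8548
  (v3,v8,v6) [+-+] → (0.433277, 1.77855, -0.3686)–(-0.452059, 1.98064, -0.3686)  len=0.9081
  (v7,v10,v8) [++-] → (-0.575896, 1.40763, -0.3686)–(-0.3605, 1.5794, -0.3686)  len=0.2755
  (v8,v10,v11) [-+-] → (-0.575896, 1.40763, -0.3686)–(-1.4596, 0.7029, -0.3686)  len=1.1303
  (v8,v11,v6) [--+] → (-1.12037, 1.44768, -0.3686)–(-0.452059, 1.98064, -0.3686)  len=0.8548
  (v6,v11,v9) [+-+] → (-1.12037, 1.44768, -0.3686)–(-1.83038, 0.881472, -0.3686)  len=0.9081
  (v10,v13,v11) [++-] → (-1.4596, 0.427398, -0.3686)–(-1.4596, 0.7029, -0.3686)  len=0.2755
  (v11,v13,v14) [-+-] → (-1.4596, 0.427398, -0.3686)–(-1.4596, -0.7029, -0.3686)  len=1.1303
  (v11,v14,v9) [--+] → (-1.83038, 0.0266755, -0.3686)–(-1.83038, 0.881472, -0.3686)  len=0.8548
  (v9,v14,v12) [+-+] → (-1.83038, 0.0266755, -0.3686)–(-1.83038, -0.881472, -0.3686)  len=0.9081
  (v13,v16,v14) [++-] → (-1.2442, -0.874672, -0.3686)–(-1.4596, -0.7029, -0.3686)  len=0.2755
  (v14,v16,v17) [-+-] → (-1.2442, -0.874672, -0.3686)–(-0.3605, -1.5794, -0.3686)  len=1.1303
  (v14,v17,v12) [--+] → (-1.16208, -1.41443, -0.3686)–(-1.83038, -0.881472, -0.3686)  len=0.8548
  (v12,v17,v15) [+-+] → (-1.16208, -1.41443, -0.3686)–(-0.452059, -1.98064, -0.3686)  len=0.9081
  (v16,v19,v17) [++-] → (-0.0918968, -1.5181, -0.3686)–(-0.3605, -1.5794, -0.3686)  len=0.2755
  (v17,v19,v20) [-+-] → (-0.0918968, -1.5181, -0.3686)–(1.0101, -1.2666, -0.3686)  len=1.1303
  (v17,v20,v15) [--+] → (0.381334, -1.79044, -0.3686)–(-0.452059, -1.98064, -0.3686)  len=0.8548
  (v15,v20,v18) [+-+] → (0.381334, -1.79044, -0.3686)–(1.26667, -1.58835, -0.3686)  len=0.9081
  (v19,v1,v20) [++-] → (1.12963, -1.01838, -0.3686)–(1.0101, -1.2666, -0.3686)  len=0.2755
  (v20,v1,v2) [-+-] → (1.12963, -1.01838, -0.3686)–(1.62, 0, -0.3686)  len=1.1303
  (v20,v2,v18) [--+] → (1.63752, -0.818195, -0.3686)–(1.26667, -1.58835, -0.3686)  len=0.8548
  (v18,v2,v0) [+-+] → (1.63752, -0.818195, -0.3686)–(2.03155, 0, -0.3686)  len=0.9081

Chained into 2 loop(s):
  loop 1: 14 segments, perimeter = 9.8407
  loop 2: 14 segments, perimeter = 12.3405
Total perimeter = 22.181


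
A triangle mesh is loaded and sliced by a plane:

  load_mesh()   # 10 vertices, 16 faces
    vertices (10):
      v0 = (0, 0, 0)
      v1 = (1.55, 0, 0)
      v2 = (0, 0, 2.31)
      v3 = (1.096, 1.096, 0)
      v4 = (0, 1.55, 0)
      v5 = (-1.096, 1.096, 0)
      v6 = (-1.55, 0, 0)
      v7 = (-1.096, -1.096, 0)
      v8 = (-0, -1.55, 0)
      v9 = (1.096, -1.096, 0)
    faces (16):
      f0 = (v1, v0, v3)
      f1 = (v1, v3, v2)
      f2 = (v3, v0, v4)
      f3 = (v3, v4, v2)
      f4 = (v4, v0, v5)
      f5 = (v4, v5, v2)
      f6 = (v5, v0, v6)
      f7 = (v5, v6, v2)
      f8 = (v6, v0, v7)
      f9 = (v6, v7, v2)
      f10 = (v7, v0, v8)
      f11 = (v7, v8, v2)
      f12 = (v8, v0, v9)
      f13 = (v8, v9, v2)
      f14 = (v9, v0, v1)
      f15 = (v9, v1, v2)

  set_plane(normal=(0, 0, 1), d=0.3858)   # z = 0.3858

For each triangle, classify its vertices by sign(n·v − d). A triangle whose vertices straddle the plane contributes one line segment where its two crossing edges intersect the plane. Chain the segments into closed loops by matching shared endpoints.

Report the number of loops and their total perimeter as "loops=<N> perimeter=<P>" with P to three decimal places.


loops=1 perimeter=7.905

Straddling triangles (8 of 16):
  (v1,v3,v2) [--+] → (0.912954, 0.912954, 0.3858)–(1.29113, 0, 0.3858)  len=0.9882
  (v3,v4,v2) [--+] → (0, 1.29113, 0.3858)–(0.912954, 0.912954, 0.3858)  len=0.9882
  (v4,v5,v2) [--+] → (-0.912954, 0.912954, 0.3858)–(0, 1.29113, 0.3858)  len=0.9882
  (v5,v6,v2) [--+] → (-1.29113, 0, 0.3858)–(-0.912954, 0.912954, 0.3858)  len=0.9882
  (v6,v7,v2) [--+] → (-0.912954, -0.912954, 0.3858)–(-1.29113, 0, 0.3858)  len=0.9882
  (v7,v8,v2) [--+] → (0, -1.29113, 0.3858)–(-0.912954, -0.912954, 0.3858)  len=0.9882
  (v8,v9,v2) [--+] → (0.912954, -0.912954, 0.3858)–(0, -1.29113, 0.3858)  len=0.9882
  (v9,v1,v2) [--+] → (1.29113, 0, 0.3858)–(0.912954, -0.912954, 0.3858)  len=0.9882

Chained into 1 loop(s):
  loop 1: 8 segments, perimeter = 7.9054
Total perimeter = 7.905


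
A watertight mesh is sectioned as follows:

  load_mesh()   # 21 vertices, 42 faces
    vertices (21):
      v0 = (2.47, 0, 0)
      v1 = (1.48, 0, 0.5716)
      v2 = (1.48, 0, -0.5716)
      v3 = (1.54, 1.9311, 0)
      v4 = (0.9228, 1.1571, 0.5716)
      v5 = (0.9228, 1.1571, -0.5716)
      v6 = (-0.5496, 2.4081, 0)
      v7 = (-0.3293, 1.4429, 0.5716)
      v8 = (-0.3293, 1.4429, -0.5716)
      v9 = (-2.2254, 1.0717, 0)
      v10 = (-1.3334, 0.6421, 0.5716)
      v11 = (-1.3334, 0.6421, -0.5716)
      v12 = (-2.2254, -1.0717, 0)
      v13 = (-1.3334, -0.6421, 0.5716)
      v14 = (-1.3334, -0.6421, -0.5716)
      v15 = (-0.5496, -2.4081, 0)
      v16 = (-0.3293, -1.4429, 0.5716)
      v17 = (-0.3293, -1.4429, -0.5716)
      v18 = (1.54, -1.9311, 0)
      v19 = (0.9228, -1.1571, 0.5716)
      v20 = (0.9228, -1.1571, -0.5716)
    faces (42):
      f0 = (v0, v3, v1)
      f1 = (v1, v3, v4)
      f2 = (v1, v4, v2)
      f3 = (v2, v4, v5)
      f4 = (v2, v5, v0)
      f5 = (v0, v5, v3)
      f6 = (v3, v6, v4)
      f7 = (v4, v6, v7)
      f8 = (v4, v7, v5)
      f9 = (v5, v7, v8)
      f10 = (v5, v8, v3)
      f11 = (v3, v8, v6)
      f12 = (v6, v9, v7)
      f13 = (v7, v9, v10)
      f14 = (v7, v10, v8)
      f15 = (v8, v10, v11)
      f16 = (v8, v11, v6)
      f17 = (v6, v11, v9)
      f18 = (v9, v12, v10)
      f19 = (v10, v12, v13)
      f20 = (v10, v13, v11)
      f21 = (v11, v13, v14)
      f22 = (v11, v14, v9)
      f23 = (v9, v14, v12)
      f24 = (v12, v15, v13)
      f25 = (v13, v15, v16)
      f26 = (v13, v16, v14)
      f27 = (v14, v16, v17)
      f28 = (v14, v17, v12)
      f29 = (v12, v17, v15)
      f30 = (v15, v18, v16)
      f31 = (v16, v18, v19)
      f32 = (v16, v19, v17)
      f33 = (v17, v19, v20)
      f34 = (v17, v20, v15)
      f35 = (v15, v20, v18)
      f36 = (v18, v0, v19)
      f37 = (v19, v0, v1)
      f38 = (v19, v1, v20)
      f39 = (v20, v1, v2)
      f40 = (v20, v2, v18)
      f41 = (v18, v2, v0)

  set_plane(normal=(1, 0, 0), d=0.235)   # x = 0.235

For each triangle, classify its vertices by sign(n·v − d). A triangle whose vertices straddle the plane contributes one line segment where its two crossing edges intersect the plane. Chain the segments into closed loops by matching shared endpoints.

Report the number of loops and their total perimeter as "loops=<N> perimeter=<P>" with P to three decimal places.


Straddling triangles (12 of 42):
  (v3,v6,v4) [+-+] → (0.235, 2.229, 0)–(0.235, 1.74148, 0.304589)  len=0.5748
  (v4,v6,v7) [+--] → (0.235, 1.74148, 0.304589)–(0.235, 1.31409, 0.5716)  len=0.5039
  (v4,v7,v5) [+-+] → (0.235, 1.31409, 0.5716)–(0.235, 1.31409, 0.0563794)  len=0.5152
  (v5,v7,v8) [+--] → (0.235, 1.31409, 0.0563794)–(0.235, 1.31409, -0.5716)  len=0.6280
  (v5,v8,v3) [+-+] → (0.235, 1.31409, -0.5716)–(0.235, 1.59028, -0.399047)  len=0.3257
  (v3,v8,v6) [+--] → (0.235, 1.59028, -0.399047)–(0.235, 2.229, 0)  len=0.7531
  (v15,v18,v16) [-+-] → (0.235, -2.229, 0)–(0.235, -1.59028, 0.399047)  len=0.7531
  (v16,v18,v19) [-++] → (0.235, -1.59028, 0.399047)–(0.235, -1.31409, 0.5716)  len=0.3257
  (v16,v19,v17) [-+-] → (0.235, -1.31409, 0.5716)–(0.235, -1.31409, -0.0563794)  len=0.6280
  (v17,v19,v20) [-++] → (0.235, -1.31409, -0.0563794)–(0.235, -1.31409, -0.5716)  len=0.5152
  (v17,v20,v15) [-+-] → (0.235, -1.31409, -0.5716)–(0.235, -1.74148, -0.304589)  len=0.5039
  (v15,v20,v18) [-++] → (0.235, -1.74148, -0.304589)–(0.235, -2.229, 0)  len=0.5748

Chained into 2 loop(s):
  loop 1: 6 segments, perimeter = 3.3008
  loop 2: 6 segments, perimeter = 3.3008
Total perimeter = 6.602

loops=2 perimeter=6.602


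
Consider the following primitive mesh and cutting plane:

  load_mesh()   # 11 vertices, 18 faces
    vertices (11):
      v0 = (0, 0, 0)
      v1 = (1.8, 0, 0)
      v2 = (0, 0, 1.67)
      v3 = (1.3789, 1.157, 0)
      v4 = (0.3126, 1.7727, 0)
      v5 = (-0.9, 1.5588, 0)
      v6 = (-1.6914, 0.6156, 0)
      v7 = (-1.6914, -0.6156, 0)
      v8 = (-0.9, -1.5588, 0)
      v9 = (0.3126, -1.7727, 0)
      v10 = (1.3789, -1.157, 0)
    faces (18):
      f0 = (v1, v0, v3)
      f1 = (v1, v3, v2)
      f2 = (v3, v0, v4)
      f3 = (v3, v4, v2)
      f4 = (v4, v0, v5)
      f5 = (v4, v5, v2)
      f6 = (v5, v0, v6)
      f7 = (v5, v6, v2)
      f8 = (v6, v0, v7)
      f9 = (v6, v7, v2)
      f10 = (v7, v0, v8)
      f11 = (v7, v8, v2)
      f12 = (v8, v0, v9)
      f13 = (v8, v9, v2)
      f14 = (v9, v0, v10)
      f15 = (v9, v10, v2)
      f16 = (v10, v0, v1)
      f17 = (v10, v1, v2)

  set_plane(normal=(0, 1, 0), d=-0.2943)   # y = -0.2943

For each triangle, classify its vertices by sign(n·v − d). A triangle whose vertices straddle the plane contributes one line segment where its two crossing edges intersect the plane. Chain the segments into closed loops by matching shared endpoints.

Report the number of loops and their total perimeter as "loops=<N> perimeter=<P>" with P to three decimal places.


loops=1 perimeter=7.815

Straddling triangles (10 of 18):
  (v6,v0,v7) [++-] → (-0.808608, -0.2943, 0)–(-1.6914, -0.2943, 0)  len=0.8828
  (v6,v7,v2) [+-+] → (-1.6914, -0.2943, 0)–(-0.808608, -0.2943, 0.871623)  len=1.2406
  (v7,v0,v8) [-+-] → (-0.808608, -0.2943, 0)–(-0.169919, -0.2943, 0)  len=0.6387
  (v7,v8,v2) [--+] → (-0.169919, -0.2943, 1.35471)–(-0.808608, -0.2943, 0.871623)  len=0.8008
  (v8,v0,v9) [-+-] → (-0.169919, -0.2943, 0)–(0.0518972, -0.2943, 0)  len=0.2218
  (v8,v9,v2) [--+] → (0.0518972, -0.2943, 1.39275)–(-0.169919, -0.2943, 1.35471)  len=0.2251
  (v9,v0,v10) [-+-] → (0.0518972, -0.2943, 0)–(0.350744, -0.2943, 0)  len=0.2988
  (v9,v10,v2) [--+] → (0.350744, -0.2943, 1.24521)–(0.0518972, -0.2943, 1.39275)  len=0.3333
  (v10,v0,v1) [-++] → (0.350744, -0.2943, 0)–(1.69289, -0.2943, 0)  len=1.3421
  (v10,v1,v2) [-++] → (1.69289, -0.2943, 0)–(0.350744, -0.2943, 1.24521)  len=1.8308

Chained into 1 loop(s):
  loop 1: 10 segments, perimeter = 7.8148
Total perimeter = 7.815


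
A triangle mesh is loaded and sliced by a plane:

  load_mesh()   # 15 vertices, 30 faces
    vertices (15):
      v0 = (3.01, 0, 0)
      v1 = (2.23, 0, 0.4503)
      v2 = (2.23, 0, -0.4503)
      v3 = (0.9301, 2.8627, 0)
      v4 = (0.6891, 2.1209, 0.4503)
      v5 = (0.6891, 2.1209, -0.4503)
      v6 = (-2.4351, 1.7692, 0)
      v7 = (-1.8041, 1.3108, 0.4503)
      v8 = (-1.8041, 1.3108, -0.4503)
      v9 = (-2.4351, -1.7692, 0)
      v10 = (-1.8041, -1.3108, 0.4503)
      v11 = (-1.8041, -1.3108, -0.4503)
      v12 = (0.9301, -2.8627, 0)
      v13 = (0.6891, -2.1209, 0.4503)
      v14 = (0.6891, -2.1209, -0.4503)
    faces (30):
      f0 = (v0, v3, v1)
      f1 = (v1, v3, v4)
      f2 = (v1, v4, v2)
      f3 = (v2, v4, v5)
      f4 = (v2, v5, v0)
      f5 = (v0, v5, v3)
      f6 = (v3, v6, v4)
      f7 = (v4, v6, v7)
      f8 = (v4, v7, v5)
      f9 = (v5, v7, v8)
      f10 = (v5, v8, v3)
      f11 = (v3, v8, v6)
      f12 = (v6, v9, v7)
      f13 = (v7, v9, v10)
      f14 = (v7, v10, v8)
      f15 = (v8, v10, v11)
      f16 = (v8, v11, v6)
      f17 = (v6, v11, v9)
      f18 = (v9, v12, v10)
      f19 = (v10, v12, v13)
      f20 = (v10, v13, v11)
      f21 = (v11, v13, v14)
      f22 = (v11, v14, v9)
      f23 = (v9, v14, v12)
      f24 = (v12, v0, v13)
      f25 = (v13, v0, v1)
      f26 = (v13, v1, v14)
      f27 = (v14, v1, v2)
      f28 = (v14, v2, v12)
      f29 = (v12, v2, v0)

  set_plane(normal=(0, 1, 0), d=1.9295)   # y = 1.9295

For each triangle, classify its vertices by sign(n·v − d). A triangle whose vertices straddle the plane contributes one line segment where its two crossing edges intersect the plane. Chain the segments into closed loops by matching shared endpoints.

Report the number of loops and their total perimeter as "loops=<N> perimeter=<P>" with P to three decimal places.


loops=2 perimeter=7.784

Straddling triangles (12 of 30):
  (v0,v3,v1) [-+-] → (1.60812, 1.9295, 0)–(1.35385, 1.9295, 0.146791)  len=0.2936
  (v1,v3,v4) [-++] → (1.35385, 1.9295, 0.146791)–(0.828158, 1.9295, 0.4503)  len=0.6070
  (v1,v4,v2) [-+-] → (0.828158, 1.9295, 0.4503)–(0.828158, 1.9295, 0.369026)  len=0.0813
  (v2,v4,v5) [-++] → (0.828158, 1.9295, 0.369026)–(0.828158, 1.9295, -0.4503)  len=0.8193
  (v2,v5,v0) [-+-] → (0.828158, 1.9295, -0.4503)–(0.898549, 1.9295, -0.409663)  len=0.0813
  (v0,v5,v3) [-++] → (0.898549, 1.9295, -0.409663)–(1.60812, 1.9295, 0)  len=0.8193
  (v3,v6,v4) [+-+] → (-1.94178, 1.9295, 0)–(-1.01113, 1.9295, 0.205241)  len=0.9530
  (v4,v6,v7) [+--] → (-1.01113, 1.9295, 0.205241)–(0.100039, 1.9295, 0.4503)  len=1.1379
  (v4,v7,v5) [+-+] → (0.100039, 1.9295, 0.4503)–(0.100039, 1.9295, -0.237518)  len=0.6878
  (v5,v7,v8) [+--] → (0.100039, 1.9295, -0.237518)–(0.100039, 1.9295, -0.4503)  len=0.2128
  (v5,v8,v3) [+-+] → (0.100039, 1.9295, -0.4503)–(-0.714049, 1.9295, -0.270778)  len=0.8336
  (v3,v8,v6) [+--] → (-0.714049, 1.9295, -0.270778)–(-1.94178, 1.9295, 0)  len=1.2572

Chained into 2 loop(s):
  loop 1: 6 segments, perimeter = 2.7018
  loop 2: 6 segments, perimeter = 5.0824
Total perimeter = 7.784


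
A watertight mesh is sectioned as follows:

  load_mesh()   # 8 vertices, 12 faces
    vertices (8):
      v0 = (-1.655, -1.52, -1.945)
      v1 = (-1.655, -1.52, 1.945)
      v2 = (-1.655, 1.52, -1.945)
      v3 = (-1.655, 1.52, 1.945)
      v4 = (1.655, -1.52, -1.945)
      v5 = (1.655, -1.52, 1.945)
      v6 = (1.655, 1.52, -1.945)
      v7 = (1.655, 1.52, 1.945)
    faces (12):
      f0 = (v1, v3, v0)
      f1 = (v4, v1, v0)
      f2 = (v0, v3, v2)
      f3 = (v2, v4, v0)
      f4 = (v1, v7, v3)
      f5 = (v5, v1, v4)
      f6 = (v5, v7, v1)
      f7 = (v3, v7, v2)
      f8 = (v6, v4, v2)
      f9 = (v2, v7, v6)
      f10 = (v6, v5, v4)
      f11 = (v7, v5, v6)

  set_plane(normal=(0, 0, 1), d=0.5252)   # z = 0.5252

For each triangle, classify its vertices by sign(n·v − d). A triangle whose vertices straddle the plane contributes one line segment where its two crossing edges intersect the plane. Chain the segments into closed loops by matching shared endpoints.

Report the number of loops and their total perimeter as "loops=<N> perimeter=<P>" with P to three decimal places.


Straddling triangles (8 of 12):
  (v1,v3,v0) [++-] → (-1.655, 0.410439, 0.5252)–(-1.655, -1.52, 0.5252)  len=1.9304
  (v4,v1,v0) [-+-] → (-0.446893, -1.52, 0.5252)–(-1.655, -1.52, 0.5252)  len=1.2081
  (v0,v3,v2) [-+-] → (-1.655, 0.410439, 0.5252)–(-1.655, 1.52, 0.5252)  len=1.1096
  (v5,v1,v4) [++-] → (-0.446893, -1.52, 0.5252)–(1.655, -1.52, 0.5252)  len=2.1019
  (v3,v7,v2) [++-] → (0.446893, 1.52, 0.5252)–(-1.655, 1.52, 0.5252)  len=2.1019
  (v2,v7,v6) [-+-] → (0.446893, 1.52, 0.5252)–(1.655, 1.52, 0.5252)  len=1.2081
  (v6,v5,v4) [-+-] → (1.655, -0.410439, 0.5252)–(1.655, -1.52, 0.5252)  len=1.1096
  (v7,v5,v6) [++-] → (1.655, -0.410439, 0.5252)–(1.655, 1.52, 0.5252)  len=1.9304

Chained into 1 loop(s):
  loop 1: 8 segments, perimeter = 12.7000
Total perimeter = 12.700

loops=1 perimeter=12.700


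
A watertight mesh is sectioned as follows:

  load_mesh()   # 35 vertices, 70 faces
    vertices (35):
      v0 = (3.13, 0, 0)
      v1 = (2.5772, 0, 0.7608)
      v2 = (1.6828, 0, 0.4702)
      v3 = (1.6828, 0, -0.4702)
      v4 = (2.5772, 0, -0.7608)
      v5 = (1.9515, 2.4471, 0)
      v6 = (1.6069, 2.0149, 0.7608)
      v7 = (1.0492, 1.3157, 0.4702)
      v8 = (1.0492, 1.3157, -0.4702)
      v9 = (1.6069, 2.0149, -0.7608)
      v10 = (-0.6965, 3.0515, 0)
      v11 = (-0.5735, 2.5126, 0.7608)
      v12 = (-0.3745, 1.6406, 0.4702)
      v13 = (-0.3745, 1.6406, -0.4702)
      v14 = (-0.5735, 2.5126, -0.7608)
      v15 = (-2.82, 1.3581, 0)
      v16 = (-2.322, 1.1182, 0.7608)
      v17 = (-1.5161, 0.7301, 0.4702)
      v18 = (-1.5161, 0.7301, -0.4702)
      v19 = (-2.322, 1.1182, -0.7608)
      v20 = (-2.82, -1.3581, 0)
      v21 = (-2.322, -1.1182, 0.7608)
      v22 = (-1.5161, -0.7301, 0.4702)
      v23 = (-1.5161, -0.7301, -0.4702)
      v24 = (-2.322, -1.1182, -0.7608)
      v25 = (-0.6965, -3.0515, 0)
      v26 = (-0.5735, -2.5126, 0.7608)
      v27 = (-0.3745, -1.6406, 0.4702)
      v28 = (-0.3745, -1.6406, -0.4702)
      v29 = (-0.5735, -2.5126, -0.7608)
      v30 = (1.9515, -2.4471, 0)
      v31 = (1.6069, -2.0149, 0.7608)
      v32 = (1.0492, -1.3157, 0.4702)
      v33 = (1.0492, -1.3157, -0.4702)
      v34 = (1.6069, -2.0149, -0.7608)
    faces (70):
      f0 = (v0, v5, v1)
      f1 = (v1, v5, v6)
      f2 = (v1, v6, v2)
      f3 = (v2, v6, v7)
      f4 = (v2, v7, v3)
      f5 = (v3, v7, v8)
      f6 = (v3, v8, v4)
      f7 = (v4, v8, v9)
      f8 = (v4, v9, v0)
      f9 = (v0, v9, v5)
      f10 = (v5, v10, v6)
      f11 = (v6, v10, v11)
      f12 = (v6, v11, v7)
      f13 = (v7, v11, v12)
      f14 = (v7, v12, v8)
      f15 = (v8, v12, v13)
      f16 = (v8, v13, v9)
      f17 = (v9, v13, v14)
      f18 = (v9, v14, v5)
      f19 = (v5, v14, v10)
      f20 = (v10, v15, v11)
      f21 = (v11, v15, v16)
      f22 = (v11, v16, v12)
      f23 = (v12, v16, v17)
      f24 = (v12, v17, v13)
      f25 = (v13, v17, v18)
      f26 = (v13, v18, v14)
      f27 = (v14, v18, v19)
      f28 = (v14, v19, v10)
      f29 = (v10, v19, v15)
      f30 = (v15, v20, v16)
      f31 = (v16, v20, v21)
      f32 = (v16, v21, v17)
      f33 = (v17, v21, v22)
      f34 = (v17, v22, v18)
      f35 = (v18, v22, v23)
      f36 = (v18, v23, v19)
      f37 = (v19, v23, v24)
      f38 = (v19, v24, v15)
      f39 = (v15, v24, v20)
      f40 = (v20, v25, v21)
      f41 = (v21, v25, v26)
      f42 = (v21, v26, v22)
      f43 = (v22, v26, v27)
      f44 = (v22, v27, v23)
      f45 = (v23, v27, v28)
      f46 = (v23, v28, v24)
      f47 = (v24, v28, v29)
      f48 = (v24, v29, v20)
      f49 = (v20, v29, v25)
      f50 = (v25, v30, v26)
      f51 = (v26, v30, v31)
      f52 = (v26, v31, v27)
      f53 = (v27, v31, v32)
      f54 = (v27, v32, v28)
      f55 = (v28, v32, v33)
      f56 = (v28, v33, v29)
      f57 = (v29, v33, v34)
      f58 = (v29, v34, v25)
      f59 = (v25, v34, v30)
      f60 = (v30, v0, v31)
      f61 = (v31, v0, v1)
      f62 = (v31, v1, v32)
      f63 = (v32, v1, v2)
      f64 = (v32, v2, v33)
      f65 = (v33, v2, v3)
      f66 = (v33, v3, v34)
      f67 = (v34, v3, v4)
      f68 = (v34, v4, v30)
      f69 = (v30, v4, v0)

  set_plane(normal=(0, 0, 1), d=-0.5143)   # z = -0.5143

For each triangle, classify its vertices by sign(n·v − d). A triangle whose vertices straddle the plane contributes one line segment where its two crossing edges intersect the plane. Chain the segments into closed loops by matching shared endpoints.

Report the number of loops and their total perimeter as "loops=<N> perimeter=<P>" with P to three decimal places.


Straddling triangles (28 of 70):
  (v3,v8,v4) [++-] → (1.28108, 1.11604, -0.5143)–(1.81853, 0, -0.5143)  len=1.2387
  (v4,v8,v9) [-+-] → (1.28108, 1.11604, -0.5143)–(1.13383, 1.42181, -0.5143)  len=0.3394
  (v4,v9,v0) [--+] → (2.10039, 1.36207, -0.5143)–(2.75631, 0, -0.5143)  len=1.5118
  (v0,v9,v5) [+-+] → (2.10039, 1.36207, -0.5143)–(1.71855, 2.15493, -0.5143)  len=0.8800
  (v8,v13,v9) [++-] → (-0.0738127, 1.6974, -0.5143)–(1.13383, 1.42181, -0.5143)  len=1.2387
  (v9,v13,v14) [-+-] → (-0.0738127, 1.6974, -0.5143)–(-0.404699, 1.77293, -0.5143)  len=0.3394
  (v9,v14,v5) [--+] → (0.244603, 2.49138, -0.5143)–(1.71855, 2.15493, -0.5143)  len=1.5119
  (v5,v14,v10) [+-+] → (0.244603, 2.49138, -0.5143)–(-0.613352, 2.6872, -0.5143)  len=0.8800
  (v13,v18,v14) [++-] → (-1.37306, 1.0006, -0.5143)–(-0.404699, 1.77293, -0.5143)  len=1.2386
  (v14,v18,v19) [-+-] → (-1.37306, 1.0006, -0.5143)–(-1.6384, 0.788996, -0.5143)  len=0.3394
  (v14,v19,v10) [--+] → (-1.79534, 1.74459, -0.5143)–(-0.613352, 2.6872, -0.5143)  len=1.5118
  (v10,v19,v15) [+-+] → (-1.79534, 1.74459, -0.5143)–(-2.48335, 1.19593, -0.5143)  len=0.8800
  (v18,v23,v19) [++-] → (-1.6384, -0.449611, -0.5143)–(-1.6384, 0.788996, -0.5143)  len=1.2386
  (v19,v23,v24) [-+-] → (-1.6384, -0.449611, -0.5143)–(-1.6384, -0.788996, -0.5143)  len=0.3394
  (v19,v24,v15) [--+] → (-2.48335, -0.315876, -0.5143)–(-2.48335, 1.19593, -0.5143)  len=1.5118
  (v15,v24,v20) [+-+] → (-2.48335, -0.315876, -0.5143)–(-2.48335, -1.19593, -0.5143)  len=0.8801
  (v23,v28,v24) [++-] → (-0.670043, -1.56132, -0.5143)–(-1.6384, -0.788996, -0.5143)  len=1.2386
  (v24,v28,v29) [-+-] → (-0.670043, -1.56132, -0.5143)–(-0.404699, -1.77293, -0.5143)  len=0.3394
  (v24,v29,v20) [--+] → (-1.30137, -2.13854, -0.5143)–(-2.48335, -1.19593, -0.5143)  len=1.5118
  (v20,v29,v25) [+-+] → (-1.30137, -2.13854, -0.5143)–(-0.613352, -2.6872, -0.5143)  len=0.8800
  (v28,v33,v29) [++-] → (0.802947, -1.49734, -0.5143)–(-0.404699, -1.77293, -0.5143)  len=1.2387
  (v29,v33,v34) [-+-] → (0.802947, -1.49734, -0.5143)–(1.13383, -1.42181, -0.5143)  len=0.3394
  (v29,v34,v25) [--+] → (0.860596, -2.35076, -0.5143)–(-0.613352, -2.6872, -0.5143)  len=1.5119
  (v25,v34,v30) [+-+] → (0.860596, -2.35076, -0.5143)–(1.71855, -2.15493, -0.5143)  len=0.8800
  (v33,v3,v34) [++-] → (1.67128, -0.305771, -0.5143)–(1.13383, -1.42181, -0.5143)  len=1.2387
  (v34,v3,v4) [-+-] → (1.67128, -0.305771, -0.5143)–(1.81853, 0, -0.5143)  len=0.3394
  (v34,v4,v30) [--+] → (2.37447, -0.792863, -0.5143)–(1.71855, -2.15493, -0.5143)  len=1.5118
  (v30,v4,v0) [+-+] → (2.37447, -0.792863, -0.5143)–(2.75631, 0, -0.5143)  len=0.8800

Chained into 2 loop(s):
  loop 1: 14 segments, perimeter = 11.0464
  loop 2: 14 segments, perimeter = 16.7428
Total perimeter = 27.789

loops=2 perimeter=27.789


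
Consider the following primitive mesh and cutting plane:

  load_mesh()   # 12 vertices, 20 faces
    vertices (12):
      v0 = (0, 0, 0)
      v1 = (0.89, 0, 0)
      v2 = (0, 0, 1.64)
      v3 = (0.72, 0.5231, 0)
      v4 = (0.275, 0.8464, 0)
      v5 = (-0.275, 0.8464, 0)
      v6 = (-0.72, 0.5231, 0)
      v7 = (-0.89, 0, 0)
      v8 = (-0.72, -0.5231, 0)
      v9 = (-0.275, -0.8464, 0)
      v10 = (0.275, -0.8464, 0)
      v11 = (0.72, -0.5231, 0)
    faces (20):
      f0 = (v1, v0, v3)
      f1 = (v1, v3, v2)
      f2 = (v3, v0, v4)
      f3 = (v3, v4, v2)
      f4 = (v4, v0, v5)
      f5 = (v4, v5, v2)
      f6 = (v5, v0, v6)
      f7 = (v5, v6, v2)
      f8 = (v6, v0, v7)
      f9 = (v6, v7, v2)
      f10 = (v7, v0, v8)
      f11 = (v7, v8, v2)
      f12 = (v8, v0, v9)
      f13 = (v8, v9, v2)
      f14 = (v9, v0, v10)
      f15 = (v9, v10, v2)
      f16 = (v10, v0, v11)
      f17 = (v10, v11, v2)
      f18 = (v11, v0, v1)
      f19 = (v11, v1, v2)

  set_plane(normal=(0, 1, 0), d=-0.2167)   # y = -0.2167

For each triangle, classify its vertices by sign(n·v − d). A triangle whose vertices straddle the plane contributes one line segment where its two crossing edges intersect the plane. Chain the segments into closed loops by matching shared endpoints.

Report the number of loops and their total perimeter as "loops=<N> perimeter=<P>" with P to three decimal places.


loops=1 perimeter=4.657

Straddling triangles (10 of 20):
  (v7,v0,v8) [++-] → (-0.298268, -0.2167, 0)–(-0.819576, -0.2167, 0)  len=0.5213
  (v7,v8,v2) [+-+] → (-0.819576, -0.2167, 0)–(-0.298268, -0.2167, 0.960612)  len=1.0929
  (v8,v0,v9) [-+-] → (-0.298268, -0.2167, 0)–(-0.070407, -0.2167, 0)  len=0.2279
  (v8,v9,v2) [--+] → (-0.070407, -0.2167, 1.22012)–(-0.298268, -0.2167, 0.960612)  len=0.3453
  (v9,v0,v10) [-+-] → (-0.070407, -0.2167, 0)–(0.070407, -0.2167, 0)  len=0.1408
  (v9,v10,v2) [--+] → (0.070407, -0.2167, 1.22012)–(-0.070407, -0.2167, 1.22012)  len=0.1408
  (v10,v0,v11) [-+-] → (0.070407, -0.2167, 0)–(0.298268, -0.2167, 0)  len=0.2279
  (v10,v11,v2) [--+] → (0.298268, -0.2167, 0.960612)–(0.070407, -0.2167, 1.22012)  len=0.3453
  (v11,v0,v1) [-++] → (0.298268, -0.2167, 0)–(0.819576, -0.2167, 0)  len=0.5213
  (v11,v1,v2) [-++] → (0.819576, -0.2167, 0)–(0.298268, -0.2167, 0.960612)  len=1.0929

Chained into 1 loop(s):
  loop 1: 10 segments, perimeter = 4.6566
Total perimeter = 4.657


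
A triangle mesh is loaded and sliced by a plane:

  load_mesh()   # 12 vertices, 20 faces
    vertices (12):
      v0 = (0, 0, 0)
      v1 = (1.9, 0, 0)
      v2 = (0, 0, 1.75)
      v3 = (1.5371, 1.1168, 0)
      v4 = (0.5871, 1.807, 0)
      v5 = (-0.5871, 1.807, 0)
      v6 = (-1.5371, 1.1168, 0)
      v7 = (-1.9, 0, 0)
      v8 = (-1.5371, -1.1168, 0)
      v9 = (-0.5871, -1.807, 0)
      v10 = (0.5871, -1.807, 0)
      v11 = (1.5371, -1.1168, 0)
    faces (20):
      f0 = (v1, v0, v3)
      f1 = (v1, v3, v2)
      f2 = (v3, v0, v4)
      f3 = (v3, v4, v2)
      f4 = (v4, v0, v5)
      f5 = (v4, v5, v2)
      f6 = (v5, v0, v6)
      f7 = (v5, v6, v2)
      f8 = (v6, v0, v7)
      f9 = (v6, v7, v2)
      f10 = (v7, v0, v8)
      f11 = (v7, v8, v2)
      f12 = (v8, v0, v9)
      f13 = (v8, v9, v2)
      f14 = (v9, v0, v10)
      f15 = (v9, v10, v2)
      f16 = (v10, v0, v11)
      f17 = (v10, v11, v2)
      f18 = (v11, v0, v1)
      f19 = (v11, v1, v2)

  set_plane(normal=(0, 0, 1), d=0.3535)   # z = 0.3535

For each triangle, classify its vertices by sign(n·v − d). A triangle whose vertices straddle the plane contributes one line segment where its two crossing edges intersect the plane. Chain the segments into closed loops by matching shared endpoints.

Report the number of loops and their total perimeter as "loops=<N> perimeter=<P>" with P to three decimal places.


loops=1 perimeter=9.371

Straddling triangles (10 of 20):
  (v1,v3,v2) [--+] → (1.22661, 0.891206, 0.3535)–(1.5162, 0, 0.3535)  len=0.9371
  (v3,v4,v2) [--+] → (0.468506, 1.44199, 0.3535)–(1.22661, 0.891206, 0.3535)  len=0.9371
  (v4,v5,v2) [--+] → (-0.468506, 1.44199, 0.3535)–(0.468506, 1.44199, 0.3535)  len=0.9370
  (v5,v6,v2) [--+] → (-1.22661, 0.891206, 0.3535)–(-0.468506, 1.44199, 0.3535)  len=0.9371
  (v6,v7,v2) [--+] → (-1.5162, 0, 0.3535)–(-1.22661, 0.891206, 0.3535)  len=0.9371
  (v7,v8,v2) [--+] → (-1.22661, -0.891206, 0.3535)–(-1.5162, 0, 0.3535)  len=0.9371
  (v8,v9,v2) [--+] → (-0.468506, -1.44199, 0.3535)–(-1.22661, -0.891206, 0.3535)  len=0.9371
  (v9,v10,v2) [--+] → (0.468506, -1.44199, 0.3535)–(-0.468506, -1.44199, 0.3535)  len=0.9370
  (v10,v11,v2) [--+] → (1.22661, -0.891206, 0.3535)–(0.468506, -1.44199, 0.3535)  len=0.9371
  (v11,v1,v2) [--+] → (1.5162, 0, 0.3535)–(1.22661, -0.891206, 0.3535)  len=0.9371

Chained into 1 loop(s):
  loop 1: 10 segments, perimeter = 9.3706
Total perimeter = 9.371


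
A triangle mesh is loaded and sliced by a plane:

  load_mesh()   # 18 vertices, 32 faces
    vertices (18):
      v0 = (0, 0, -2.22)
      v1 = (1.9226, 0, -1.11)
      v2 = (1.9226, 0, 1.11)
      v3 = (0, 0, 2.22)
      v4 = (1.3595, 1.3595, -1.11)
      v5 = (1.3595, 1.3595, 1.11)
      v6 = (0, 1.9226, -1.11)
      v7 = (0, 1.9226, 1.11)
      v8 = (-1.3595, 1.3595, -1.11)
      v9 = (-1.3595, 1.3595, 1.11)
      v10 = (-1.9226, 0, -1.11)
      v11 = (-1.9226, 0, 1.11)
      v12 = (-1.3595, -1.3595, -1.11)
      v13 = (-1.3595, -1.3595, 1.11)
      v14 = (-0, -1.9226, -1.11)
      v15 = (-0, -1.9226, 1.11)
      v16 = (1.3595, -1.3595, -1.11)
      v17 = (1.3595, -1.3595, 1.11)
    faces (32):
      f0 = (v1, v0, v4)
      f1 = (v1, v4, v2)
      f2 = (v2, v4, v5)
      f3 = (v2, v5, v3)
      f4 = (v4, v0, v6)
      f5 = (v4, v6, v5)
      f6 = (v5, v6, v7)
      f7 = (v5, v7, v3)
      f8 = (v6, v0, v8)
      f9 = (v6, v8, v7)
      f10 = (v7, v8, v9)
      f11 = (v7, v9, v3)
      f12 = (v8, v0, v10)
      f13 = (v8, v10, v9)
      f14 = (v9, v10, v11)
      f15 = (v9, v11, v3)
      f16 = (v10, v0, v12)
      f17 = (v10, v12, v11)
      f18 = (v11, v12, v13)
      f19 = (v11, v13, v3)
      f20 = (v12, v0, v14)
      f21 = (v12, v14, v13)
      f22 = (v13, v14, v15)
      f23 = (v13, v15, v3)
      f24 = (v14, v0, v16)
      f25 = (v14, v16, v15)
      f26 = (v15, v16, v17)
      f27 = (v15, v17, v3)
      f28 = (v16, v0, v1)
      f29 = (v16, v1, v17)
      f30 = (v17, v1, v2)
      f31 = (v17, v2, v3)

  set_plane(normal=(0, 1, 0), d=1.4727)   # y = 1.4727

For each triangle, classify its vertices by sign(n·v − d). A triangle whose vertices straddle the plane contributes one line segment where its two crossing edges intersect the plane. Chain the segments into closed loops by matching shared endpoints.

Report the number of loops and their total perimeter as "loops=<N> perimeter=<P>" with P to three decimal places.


loops=1 perimeter=8.907

Straddling triangles (8 of 32):
  (v4,v0,v6) [--+] → (0, 1.4727, -1.36975)–(1.0862, 1.4727, -1.11)  len=1.1168
  (v4,v6,v5) [-+-] → (1.0862, 1.4727, -1.11)–(1.0862, 1.4727, 0.663713)  len=1.7737
  (v5,v6,v7) [-++] → (1.0862, 1.4727, 0.663713)–(1.0862, 1.4727, 1.11)  len=0.4463
  (v5,v7,v3) [-+-] → (1.0862, 1.4727, 1.11)–(0, 1.4727, 1.36975)  len=1.1168
  (v6,v0,v8) [+--] → (0, 1.4727, -1.36975)–(-1.0862, 1.4727, -1.11)  len=1.1168
  (v6,v8,v7) [+-+] → (-1.0862, 1.4727, -1.11)–(-1.0862, 1.4727, -0.663713)  len=0.4463
  (v7,v8,v9) [+--] → (-1.0862, 1.4727, -0.663713)–(-1.0862, 1.4727, 1.11)  len=1.7737
  (v7,v9,v3) [+--] → (-1.0862, 1.4727, 1.11)–(0, 1.4727, 1.36975)  len=1.1168

Chained into 1 loop(s):
  loop 1: 8 segments, perimeter = 8.9073
Total perimeter = 8.907


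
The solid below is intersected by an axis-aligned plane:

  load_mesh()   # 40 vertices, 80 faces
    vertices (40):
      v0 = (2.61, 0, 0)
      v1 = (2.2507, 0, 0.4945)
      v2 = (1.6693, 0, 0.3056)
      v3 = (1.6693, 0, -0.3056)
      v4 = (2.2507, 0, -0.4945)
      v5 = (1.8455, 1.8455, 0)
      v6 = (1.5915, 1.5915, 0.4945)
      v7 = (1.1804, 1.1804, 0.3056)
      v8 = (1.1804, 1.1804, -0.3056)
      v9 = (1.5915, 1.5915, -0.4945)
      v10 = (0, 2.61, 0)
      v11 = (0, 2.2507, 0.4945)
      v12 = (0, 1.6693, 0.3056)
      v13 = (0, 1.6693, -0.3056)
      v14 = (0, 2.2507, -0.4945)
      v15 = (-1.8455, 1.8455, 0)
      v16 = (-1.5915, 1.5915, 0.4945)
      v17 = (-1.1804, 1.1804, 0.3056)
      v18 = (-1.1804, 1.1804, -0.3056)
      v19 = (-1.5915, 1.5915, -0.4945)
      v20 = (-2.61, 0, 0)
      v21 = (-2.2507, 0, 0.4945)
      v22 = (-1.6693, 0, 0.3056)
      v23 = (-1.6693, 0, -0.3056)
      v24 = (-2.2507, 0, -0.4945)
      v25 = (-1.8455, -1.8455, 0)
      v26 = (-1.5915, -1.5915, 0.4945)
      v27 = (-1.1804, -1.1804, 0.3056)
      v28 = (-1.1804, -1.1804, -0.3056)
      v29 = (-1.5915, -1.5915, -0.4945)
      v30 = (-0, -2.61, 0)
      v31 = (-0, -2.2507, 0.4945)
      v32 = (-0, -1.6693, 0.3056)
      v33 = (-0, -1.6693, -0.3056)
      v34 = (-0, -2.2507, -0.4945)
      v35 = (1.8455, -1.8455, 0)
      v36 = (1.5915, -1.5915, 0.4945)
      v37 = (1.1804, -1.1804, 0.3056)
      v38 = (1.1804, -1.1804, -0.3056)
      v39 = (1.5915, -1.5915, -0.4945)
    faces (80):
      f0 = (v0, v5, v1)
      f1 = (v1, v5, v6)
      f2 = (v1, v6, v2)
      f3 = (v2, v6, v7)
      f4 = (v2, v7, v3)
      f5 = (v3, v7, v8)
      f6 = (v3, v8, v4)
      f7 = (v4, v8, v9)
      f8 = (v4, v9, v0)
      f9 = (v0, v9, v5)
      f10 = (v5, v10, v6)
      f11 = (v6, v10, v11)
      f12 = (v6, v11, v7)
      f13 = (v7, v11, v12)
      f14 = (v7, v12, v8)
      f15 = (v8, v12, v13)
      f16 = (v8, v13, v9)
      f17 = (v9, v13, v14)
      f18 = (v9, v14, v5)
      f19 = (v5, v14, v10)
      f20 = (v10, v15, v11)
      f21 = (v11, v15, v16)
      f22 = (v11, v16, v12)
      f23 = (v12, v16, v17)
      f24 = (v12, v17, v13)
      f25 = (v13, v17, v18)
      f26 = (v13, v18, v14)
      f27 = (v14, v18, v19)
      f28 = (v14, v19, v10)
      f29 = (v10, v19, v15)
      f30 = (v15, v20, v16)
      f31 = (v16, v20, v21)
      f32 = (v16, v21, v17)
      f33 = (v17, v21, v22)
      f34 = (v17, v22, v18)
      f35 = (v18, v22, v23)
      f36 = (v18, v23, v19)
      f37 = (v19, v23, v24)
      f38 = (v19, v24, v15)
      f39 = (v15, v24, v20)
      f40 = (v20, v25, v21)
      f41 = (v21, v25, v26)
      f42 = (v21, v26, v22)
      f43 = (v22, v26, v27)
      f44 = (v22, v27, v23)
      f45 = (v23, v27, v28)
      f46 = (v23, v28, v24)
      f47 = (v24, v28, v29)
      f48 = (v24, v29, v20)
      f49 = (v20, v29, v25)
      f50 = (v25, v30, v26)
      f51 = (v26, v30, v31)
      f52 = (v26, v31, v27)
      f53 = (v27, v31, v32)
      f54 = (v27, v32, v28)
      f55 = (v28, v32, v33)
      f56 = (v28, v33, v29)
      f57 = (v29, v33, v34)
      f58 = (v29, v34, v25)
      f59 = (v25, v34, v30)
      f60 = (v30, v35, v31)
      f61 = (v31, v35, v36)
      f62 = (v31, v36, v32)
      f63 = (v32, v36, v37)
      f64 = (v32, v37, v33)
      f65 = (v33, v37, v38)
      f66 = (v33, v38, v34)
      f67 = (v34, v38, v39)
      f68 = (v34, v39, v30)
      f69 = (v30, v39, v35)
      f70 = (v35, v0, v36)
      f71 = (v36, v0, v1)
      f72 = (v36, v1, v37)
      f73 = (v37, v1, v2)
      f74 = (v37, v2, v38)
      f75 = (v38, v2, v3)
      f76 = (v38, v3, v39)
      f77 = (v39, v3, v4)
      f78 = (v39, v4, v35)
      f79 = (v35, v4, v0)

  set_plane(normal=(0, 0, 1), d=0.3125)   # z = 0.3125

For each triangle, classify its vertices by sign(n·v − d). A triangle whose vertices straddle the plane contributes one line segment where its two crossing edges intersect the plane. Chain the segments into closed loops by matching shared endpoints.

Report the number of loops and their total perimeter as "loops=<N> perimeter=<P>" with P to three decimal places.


Straddling triangles (32 of 80):
  (v0,v5,v1) [--+] → (2.10157, 0.679234, 0.3125)–(2.38294, 0, 0.3125)  len=0.7352
  (v1,v5,v6) [+-+] → (2.10157, 0.679234, 0.3125)–(1.68498, 1.68498, 0.3125)  len=1.0886
  (v1,v6,v2) [++-] → (1.66646, 0.0581331, 0.3125)–(1.69054, 0, 0.3125)  len=0.0629
  (v2,v6,v7) [-+-] → (1.66646, 0.0581331, 0.3125)–(1.19542, 1.19542, 0.3125)  len=1.2310
  (v5,v10,v6) [--+] → (1.00575, 1.96636, 0.3125)–(1.68498, 1.68498, 0.3125)  len=0.7352
  (v6,v10,v11) [+-+] → (1.00575, 1.96636, 0.3125)–(0, 2.38294, 0.3125)  len=1.0886
  (v6,v11,v7) [++-] → (1.13728, 1.2195, 0.3125)–(1.19542, 1.19542, 0.3125)  len=0.0629
  (v7,v11,v12) [-+-] → (1.13728, 1.2195, 0.3125)–(0, 1.69054, 0.3125)  len=1.2310
  (v10,v15,v11) [--+] → (-0.679234, 2.10157, 0.3125)–(0, 2.38294, 0.3125)  len=0.7352
  (v11,v15,v16) [+-+] → (-0.679234, 2.10157, 0.3125)–(-1.68498, 1.68498, 0.3125)  len=1.0886
  (v11,v16,v12) [++-] → (-0.0581331, 1.66646, 0.3125)–(0, 1.69054, 0.3125)  len=0.0629
  (v12,v16,v17) [-+-] → (-0.0581331, 1.66646, 0.3125)–(-1.19542, 1.19542, 0.3125)  len=1.2310
  (v15,v20,v16) [--+] → (-1.96636, 1.00575, 0.3125)–(-1.68498, 1.68498, 0.3125)  len=0.7352
  (v16,v20,v21) [+-+] → (-1.96636, 1.00575, 0.3125)–(-2.38294, 0, 0.3125)  len=1.0886
  (v16,v21,v17) [++-] → (-1.2195, 1.13728, 0.3125)–(-1.19542, 1.19542, 0.3125)  len=0.0629
  (v17,v21,v22) [-+-] → (-1.2195, 1.13728, 0.3125)–(-1.69054, 0, 0.3125)  len=1.2310
  (v20,v25,v21) [--+] → (-2.10157, -0.679234, 0.3125)–(-2.38294, 0, 0.3125)  len=0.7352
  (v21,v25,v26) [+-+] → (-2.10157, -0.679234, 0.3125)–(-1.68498, -1.68498, 0.3125)  len=1.0886
  (v21,v26,v22) [++-] → (-1.66646, -0.0581331, 0.3125)–(-1.69054, 0, 0.3125)  len=0.0629
  (v22,v26,v27) [-+-] → (-1.66646, -0.0581331, 0.3125)–(-1.19542, -1.19542, 0.3125)  len=1.2310
  (v25,v30,v26) [--+] → (-1.00575, -1.96636, 0.3125)–(-1.68498, -1.68498, 0.3125)  len=0.7352
  (v26,v30,v31) [+-+] → (-1.00575, -1.96636, 0.3125)–(0, -2.38294, 0.3125)  len=1.0886
  (v26,v31,v27) [++-] → (-1.13728, -1.2195, 0.3125)–(-1.19542, -1.19542, 0.3125)  len=0.0629
  (v27,v31,v32) [-+-] → (-1.13728, -1.2195, 0.3125)–(0, -1.69054, 0.3125)  len=1.2310
  (v30,v35,v31) [--+] → (0.679234, -2.10157, 0.3125)–(0, -2.38294, 0.3125)  len=0.7352
  (v31,v35,v36) [+-+] → (0.679234, -2.10157, 0.3125)–(1.68498, -1.68498, 0.3125)  len=1.0886
  (v31,v36,v32) [++-] → (0.0581331, -1.66646, 0.3125)–(0, -1.69054, 0.3125)  len=0.0629
  (v32,v36,v37) [-+-] → (0.0581331, -1.66646, 0.3125)–(1.19542, -1.19542, 0.3125)  len=1.2310
  (v35,v0,v36) [--+] → (1.96636, -1.00575, 0.3125)–(1.68498, -1.68498, 0.3125)  len=0.7352
  (v36,v0,v1) [+-+] → (1.96636, -1.00575, 0.3125)–(2.38294, 0, 0.3125)  len=1.0886
  (v36,v1,v37) [++-] → (1.2195, -1.13728, 0.3125)–(1.19542, -1.19542, 0.3125)  len=0.0629
  (v37,v1,v2) [-+-] → (1.2195, -1.13728, 0.3125)–(1.69054, 0, 0.3125)  len=1.2310

Chained into 2 loop(s):
  loop 1: 16 segments, perimeter = 14.5905
  loop 2: 16 segments, perimeter = 10.3512
Total perimeter = 24.942

loops=2 perimeter=24.942
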